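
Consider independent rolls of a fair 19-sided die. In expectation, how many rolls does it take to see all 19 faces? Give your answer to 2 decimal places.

67.41

After k distinct faces have appeared, the next roll gives a new one with probability (19-k)/19, so the expected wait for the (k+1)-th is 19/(19-k).
E[T] = 19/19 + 19/18 + 19/17 + ... + 19/2 + 19/1 = 19·H_{19}.
H_{19} = 3.548, so E[T] = 67.407.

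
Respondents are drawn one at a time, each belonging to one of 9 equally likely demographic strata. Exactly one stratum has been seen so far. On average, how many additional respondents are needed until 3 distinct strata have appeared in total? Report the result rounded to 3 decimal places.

2.411

With k distinct strata already seen, the next new one takes an expected 9/(9-k) respondents.
Sum over k = 1,...,2: E = 9/8 + 9/7 = 2.4107.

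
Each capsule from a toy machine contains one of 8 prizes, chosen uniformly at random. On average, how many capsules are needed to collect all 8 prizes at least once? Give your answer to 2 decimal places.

After k distinct prizes have appeared, the next capsule gives a new one with probability (8-k)/8, so the expected wait for the (k+1)-th is 8/(8-k).
E[T] = 8/8 + 8/7 + 8/6 + ... + 8/2 + 8/1 = 8·H_{8}.
H_{8} = 2.718, so E[T] = 21.743.

21.74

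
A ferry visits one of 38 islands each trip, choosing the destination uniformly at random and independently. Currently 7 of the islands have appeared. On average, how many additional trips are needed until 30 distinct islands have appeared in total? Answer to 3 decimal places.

The wait to go from k to k+1 distinct islands is geometric with mean 38/(38-k).
Sum over k = 7,...,29: E = 38/31 + 38/30 + 38/29 + ... + 38/10 + 38/9 = 49.7567.

49.757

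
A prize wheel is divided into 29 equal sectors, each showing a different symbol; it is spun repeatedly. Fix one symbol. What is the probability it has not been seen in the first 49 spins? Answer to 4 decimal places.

0.1792

Each spin misses the fixed symbol with probability (29-1)/29 = 28/29, independently.
P(still missing after 49) = (28/29)^49 = 0.17916.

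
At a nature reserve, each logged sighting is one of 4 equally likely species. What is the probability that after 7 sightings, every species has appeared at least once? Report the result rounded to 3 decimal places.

Let A_i be the event that species i is missing after 7 sightings. By inclusion–exclusion on the A_i,
P(all seen) = Σ_{j=0}^{4} (-1)^j C(4,j)((4-j)/4)^7
= 1.0000 - 0.5339 + 0.0469 - 0.0002 + 0.0000
= 0.5127.

0.513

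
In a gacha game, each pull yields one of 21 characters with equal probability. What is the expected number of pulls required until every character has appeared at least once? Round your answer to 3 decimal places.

After k distinct characters have appeared, the next pull gives a new one with probability (21-k)/21, so the expected wait for the (k+1)-th is 21/(21-k).
E[T] = 21/21 + 21/20 + 21/19 + ... + 21/2 + 21/1 = 21·H_{21}.
H_{21} = 3.6454, so E[T] = 76.5525.

76.553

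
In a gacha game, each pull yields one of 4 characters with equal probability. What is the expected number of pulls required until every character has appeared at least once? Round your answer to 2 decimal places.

After k distinct characters have appeared, the next pull gives a new one with probability (4-k)/4, so the expected wait for the (k+1)-th is 4/(4-k).
E[T] = 4/4 + 4/3 + 4/2 + 4/1 = 4·H_{4}.
H_{4} = 2.083, so E[T] = 8.333.

8.33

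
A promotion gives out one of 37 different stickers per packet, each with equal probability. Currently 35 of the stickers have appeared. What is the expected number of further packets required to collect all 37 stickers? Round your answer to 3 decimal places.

From k distinct to k+1 distinct takes on average 37/(37-k) packets.
Sum over k = 35,...,36: E = 37/2 + 37/1 = 55.5000.

55.500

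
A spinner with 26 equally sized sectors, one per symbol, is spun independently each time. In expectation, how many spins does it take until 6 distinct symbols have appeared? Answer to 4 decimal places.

6.6737

With k distinct symbols already seen, the next new one arrives after an expected 26/(26-k) spins.
Sum over k = 0,...,5: E = 26/26 + 26/25 + 26/24 + 26/23 + 26/22 + 26/21 = 6.67368.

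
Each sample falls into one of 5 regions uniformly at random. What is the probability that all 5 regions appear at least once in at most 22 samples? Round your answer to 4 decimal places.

By inclusion–exclusion over which regions are missing,
P(all seen) = Σ_{j=0}^{5} (-1)^j C(5,j)((5-j)/5)^22
= 1.00000 - 0.03689 + 0.00013 - 0.00000 + 0.00000 - 0.00000
= 0.96324.

0.9632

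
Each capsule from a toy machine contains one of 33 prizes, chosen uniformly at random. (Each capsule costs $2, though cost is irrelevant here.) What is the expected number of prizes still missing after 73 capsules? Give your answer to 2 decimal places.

For each prize, P(unseen after 73) = (32/33)^73 = 0.106.
By linearity of expectation, E[unseen] = 33·(32/33)^73 = 3.491.

3.49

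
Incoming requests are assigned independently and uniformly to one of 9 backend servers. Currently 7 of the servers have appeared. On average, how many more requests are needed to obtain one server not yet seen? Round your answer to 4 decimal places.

4.5000

The number of requests until the next new server is geometric with success probability 2/9, so its mean is 9/2.
E = 9/2 = 4.50000.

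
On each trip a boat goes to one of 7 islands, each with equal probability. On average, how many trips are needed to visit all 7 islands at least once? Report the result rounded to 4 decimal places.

18.1500

After k distinct islands have appeared, the next trip gives a new one with probability (7-k)/7, so the expected wait for the (k+1)-th is 7/(7-k).
E[T] = 7/7 + 7/6 + 7/5 + ... + 7/2 + 7/1 = 7·H_{7}.
H_{7} = 2.59286, so E[T] = 18.15000.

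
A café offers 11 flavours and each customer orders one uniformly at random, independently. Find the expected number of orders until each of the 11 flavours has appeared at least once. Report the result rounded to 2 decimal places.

33.22

Split into phases: going from k distinct to k+1 distinct takes on average 11/(11-k) orders.
E[T] = 11/11 + 11/10 + 11/9 + ... + 11/2 + 11/1 = 11·H_{11}.
H_{11} = 3.020, so E[T] = 33.219.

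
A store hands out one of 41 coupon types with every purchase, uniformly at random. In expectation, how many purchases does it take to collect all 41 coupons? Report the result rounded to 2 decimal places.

176.42

The wait to go from k to k+1 distinct coupons is geometric with mean 41/(41-k).
E[T] = 41/41 + 41/40 + 41/39 + ... + 41/2 + 41/1 = 41·H_{41}.
H_{41} = 4.303, so E[T] = 176.420.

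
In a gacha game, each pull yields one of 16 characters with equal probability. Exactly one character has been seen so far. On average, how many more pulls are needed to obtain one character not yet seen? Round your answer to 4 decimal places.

The number of pulls until the next new character is geometric with success probability 15/16, so its mean is 16/15.
E = 16/15 = 1.06667.

1.0667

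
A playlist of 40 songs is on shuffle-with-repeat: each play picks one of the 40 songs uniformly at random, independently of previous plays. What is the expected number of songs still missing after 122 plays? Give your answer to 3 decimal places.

For each song, P(unseen after 122) = (39/40)^122 = 0.0456.
By linearity of expectation, E[unseen] = 40·(39/40)^122 = 1.8223.

1.822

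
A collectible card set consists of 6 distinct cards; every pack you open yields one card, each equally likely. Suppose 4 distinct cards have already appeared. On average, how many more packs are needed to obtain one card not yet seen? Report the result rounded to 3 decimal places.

The number of packs until the next new card is geometric with success probability 2/6, so its mean is 6/2.
E = 6/2 = 3.0000.

3.000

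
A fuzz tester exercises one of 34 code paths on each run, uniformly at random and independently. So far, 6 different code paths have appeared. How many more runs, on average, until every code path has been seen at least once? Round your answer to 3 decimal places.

133.524

From k distinct to k+1 distinct takes on average 34/(34-k) runs.
Sum over k = 6,...,33: E = 34/28 + 34/27 + 34/26 + ... + 34/2 + 34/1 = 133.5238.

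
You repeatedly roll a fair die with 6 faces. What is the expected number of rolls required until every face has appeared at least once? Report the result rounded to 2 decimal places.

Split into phases: going from k distinct to k+1 distinct takes on average 6/(6-k) rolls.
E[T] = 6/6 + 6/5 + 6/4 + 6/3 + 6/2 + 6/1 = 6·H_{6}.
H_{6} = 2.450, so E[T] = 14.700.

14.70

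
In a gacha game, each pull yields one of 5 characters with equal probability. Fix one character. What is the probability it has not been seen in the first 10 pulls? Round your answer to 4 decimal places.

0.1074

Each pull misses the fixed character with probability (5-1)/5 = 4/5, independently.
P(still missing after 10) = (4/5)^10 = 0.10737.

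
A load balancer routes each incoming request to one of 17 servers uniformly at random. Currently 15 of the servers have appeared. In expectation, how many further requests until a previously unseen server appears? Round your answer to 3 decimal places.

8.500

Each request yields a new server with probability (17-15)/17 = 2/17, so the wait is geometric with mean 17/2.
E = 17/2 = 8.5000.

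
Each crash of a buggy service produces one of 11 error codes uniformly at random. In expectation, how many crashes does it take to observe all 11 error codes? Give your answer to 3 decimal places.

33.219

Split into phases: going from k distinct to k+1 distinct takes on average 11/(11-k) crashes.
E[T] = 11/11 + 11/10 + 11/9 + ... + 11/2 + 11/1 = 11·H_{11}.
H_{11} = 3.0199, so E[T] = 33.2187.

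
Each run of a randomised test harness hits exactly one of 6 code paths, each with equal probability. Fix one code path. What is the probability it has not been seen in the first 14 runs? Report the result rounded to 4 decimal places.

Each run misses the fixed code path with probability (6-1)/6 = 5/6, independently.
P(still missing after 14) = (5/6)^14 = 0.07789.

0.0779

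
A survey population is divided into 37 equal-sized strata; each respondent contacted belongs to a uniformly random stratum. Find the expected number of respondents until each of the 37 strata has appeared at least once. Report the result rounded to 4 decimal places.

155.4587

The wait to go from k to k+1 distinct strata is geometric with mean 37/(37-k).
E[T] = 37/37 + 37/36 + 37/35 + ... + 37/2 + 37/1 = 37·H_{37}.
H_{37} = 4.20159, so E[T] = 155.45869.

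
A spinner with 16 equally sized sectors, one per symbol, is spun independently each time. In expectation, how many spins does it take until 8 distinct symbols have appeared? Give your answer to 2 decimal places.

With k distinct symbols already seen, the next new one arrives after an expected 16/(16-k) spins.
Sum over k = 0,...,7: E = 16/16 + 16/15 + 16/14 + ... + 16/10 + 16/9 = 10.606.

10.61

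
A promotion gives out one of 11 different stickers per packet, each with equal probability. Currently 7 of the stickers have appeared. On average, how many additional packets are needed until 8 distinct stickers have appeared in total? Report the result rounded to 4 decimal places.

From k distinct to k+1 distinct takes on average 11/(11-k) packets.
Only the k = 7 term is needed: E = 11/4 = 2.75000.

2.7500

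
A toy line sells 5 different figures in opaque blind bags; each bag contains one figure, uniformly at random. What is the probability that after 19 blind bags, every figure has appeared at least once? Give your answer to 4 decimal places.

Let A_i be the event that figure i is missing after 19 blind bags. By inclusion–exclusion on the A_i,
P(all seen) = Σ_{j=0}^{5} (-1)^j C(5,j)((5-j)/5)^19
= 1.00000 - 0.07206 + 0.00061 - 0.00000 + 0.00000 - 0.00000
= 0.92855.

0.9286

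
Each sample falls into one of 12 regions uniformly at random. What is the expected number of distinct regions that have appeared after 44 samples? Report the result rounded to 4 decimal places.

11.7391

For each region, P(seen in 44 samples) = 1 - (11/12)^44 = 0.97826.
By linearity of expectation, E[distinct seen] = 12·(1 - (11/12)^44) = 11.73909.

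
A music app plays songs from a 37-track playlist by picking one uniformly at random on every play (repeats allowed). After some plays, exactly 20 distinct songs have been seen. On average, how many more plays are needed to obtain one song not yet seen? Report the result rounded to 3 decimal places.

Each play yields a new song with probability (37-20)/37 = 17/37, so the wait is geometric with mean 37/17.
E = 37/17 = 2.1765.

2.176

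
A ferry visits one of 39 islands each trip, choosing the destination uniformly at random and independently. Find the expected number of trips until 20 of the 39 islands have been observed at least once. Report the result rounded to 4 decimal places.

27.5263

Going from k to k+1 distinct takes a geometric number of trips with mean 39/(39-k).
Sum over k = 0,...,19: E = 39/39 + 39/38 + 39/37 + ... + 39/21 + 39/20 = 27.52633.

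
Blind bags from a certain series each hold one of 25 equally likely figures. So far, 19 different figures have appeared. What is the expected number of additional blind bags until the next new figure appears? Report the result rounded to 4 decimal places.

The number of blind bags until the next new figure is geometric with success probability 6/25, so its mean is 25/6.
E = 25/6 = 4.16667.

4.1667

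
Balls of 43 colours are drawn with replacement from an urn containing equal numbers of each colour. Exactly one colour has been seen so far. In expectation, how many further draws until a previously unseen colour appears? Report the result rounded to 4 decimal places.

1.0238

Each draw yields a new colour with probability (43-1)/43 = 42/43, so the wait is geometric with mean 43/42.
E = 43/42 = 1.02381.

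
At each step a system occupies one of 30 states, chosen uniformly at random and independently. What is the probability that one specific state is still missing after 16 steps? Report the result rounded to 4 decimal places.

0.5813

On each step the fixed state fails to appear with probability 29/30.
P(still missing after 16) = (29/30)^16 = 0.58134.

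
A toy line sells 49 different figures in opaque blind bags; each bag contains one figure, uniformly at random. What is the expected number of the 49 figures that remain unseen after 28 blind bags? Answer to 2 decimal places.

For each figure, P(unseen after 28) = (48/49)^28 = 0.561.
By linearity of expectation, E[unseen] = 49·(48/49)^28 = 27.508.

27.51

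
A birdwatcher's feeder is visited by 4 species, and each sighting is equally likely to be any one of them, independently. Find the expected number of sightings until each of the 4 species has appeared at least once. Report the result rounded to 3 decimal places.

8.333

Split into phases: going from k distinct to k+1 distinct takes on average 4/(4-k) sightings.
E[T] = 4/4 + 4/3 + 4/2 + 4/1 = 4·H_{4}.
H_{4} = 2.0833, so E[T] = 8.3333.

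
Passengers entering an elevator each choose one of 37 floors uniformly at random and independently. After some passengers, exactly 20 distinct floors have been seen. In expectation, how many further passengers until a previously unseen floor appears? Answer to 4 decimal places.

2.1765

The number of passengers until the next new floor is geometric with success probability 17/37, so its mean is 37/17.
E = 37/17 = 2.17647.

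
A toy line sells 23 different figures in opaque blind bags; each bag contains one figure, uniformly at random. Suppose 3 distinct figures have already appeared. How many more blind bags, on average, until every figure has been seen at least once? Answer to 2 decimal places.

82.75

From k distinct to k+1 distinct takes on average 23/(23-k) blind bags.
Sum over k = 3,...,22: E = 23/20 + 23/19 + 23/18 + ... + 23/2 + 23/1 = 82.748.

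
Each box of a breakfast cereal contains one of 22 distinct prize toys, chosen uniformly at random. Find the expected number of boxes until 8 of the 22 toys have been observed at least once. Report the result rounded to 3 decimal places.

With k distinct toys already seen, the next new one arrives after an expected 22/(22-k) boxes.
Sum over k = 0,...,7: E = 22/22 + 22/21 + 22/20 + ... + 22/16 + 22/15 = 9.6635.

9.664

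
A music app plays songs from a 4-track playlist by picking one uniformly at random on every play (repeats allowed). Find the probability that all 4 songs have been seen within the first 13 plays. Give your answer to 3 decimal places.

0.906

Let A_i be the event that song i is missing after 13 plays. By inclusion–exclusion on the A_i,
P(all seen) = Σ_{j=0}^{4} (-1)^j C(4,j)((4-j)/4)^13
= 1.0000 - 0.0950 + 0.0007 - 0.0000 + 0.0000
= 0.9057.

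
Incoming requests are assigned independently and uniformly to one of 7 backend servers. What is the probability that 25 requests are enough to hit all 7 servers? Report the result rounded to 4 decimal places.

By inclusion–exclusion over which servers are missing,
P(all seen) = Σ_{j=0}^{7} (-1)^j C(7,j)((7-j)/7)^25
= 1.00000 - 0.14840 + 0.00467 - 0.00003 + 0.00000 - 0.00000 + 0.00000 - 0.00000
= 0.85624.

0.8562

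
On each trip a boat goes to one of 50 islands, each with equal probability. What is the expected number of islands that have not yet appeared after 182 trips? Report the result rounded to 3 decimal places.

For each island, P(unseen after 182) = (49/50)^182 = 0.0253.
By linearity of expectation, E[unseen] = 50·(49/50)^182 = 1.2651.

1.265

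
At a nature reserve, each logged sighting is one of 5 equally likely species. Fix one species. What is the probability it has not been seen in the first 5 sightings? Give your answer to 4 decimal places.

0.3277

On each sighting the fixed species fails to appear with probability 4/5.
P(still missing after 5) = (4/5)^5 = 0.32768.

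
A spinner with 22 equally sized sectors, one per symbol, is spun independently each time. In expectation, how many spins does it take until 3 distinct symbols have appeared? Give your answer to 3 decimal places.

3.148

Going from k to k+1 distinct takes a geometric number of spins with mean 22/(22-k).
Sum over k = 0,...,2: E = 22/22 + 22/21 + 22/20 = 3.1476.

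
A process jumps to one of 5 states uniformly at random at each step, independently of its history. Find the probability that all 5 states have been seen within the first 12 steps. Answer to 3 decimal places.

0.678

By inclusion–exclusion over which states are missing,
P(all seen) = Σ_{j=0}^{5} (-1)^j C(5,j)((5-j)/5)^12
= 1.0000 - 0.3436 + 0.0218 - 0.0002 + 0.0000 - 0.0000
= 0.6780.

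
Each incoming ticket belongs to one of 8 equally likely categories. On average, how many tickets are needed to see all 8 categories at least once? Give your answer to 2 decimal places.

Split into phases: going from k distinct to k+1 distinct takes on average 8/(8-k) tickets.
E[T] = 8/8 + 8/7 + 8/6 + ... + 8/2 + 8/1 = 8·H_{8}.
H_{8} = 2.718, so E[T] = 21.743.

21.74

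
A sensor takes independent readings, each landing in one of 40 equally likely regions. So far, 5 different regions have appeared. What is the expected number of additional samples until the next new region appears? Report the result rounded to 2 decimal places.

1.14

Each sample yields a new region with probability (40-5)/40 = 35/40, so the wait is geometric with mean 40/35.
E = 40/35 = 1.143.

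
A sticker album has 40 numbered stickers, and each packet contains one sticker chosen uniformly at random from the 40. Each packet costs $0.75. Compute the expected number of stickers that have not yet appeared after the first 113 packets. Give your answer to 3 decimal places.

For each sticker, P(unseen after 113) = (39/40)^113 = 0.0572.
By linearity of expectation, E[unseen] = 40·(39/40)^113 = 2.2887.

2.289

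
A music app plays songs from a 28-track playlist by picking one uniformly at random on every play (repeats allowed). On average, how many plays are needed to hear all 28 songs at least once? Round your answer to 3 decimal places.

109.961

Split into phases: going from k distinct to k+1 distinct takes on average 28/(28-k) plays.
E[T] = 28/28 + 28/27 + 28/26 + ... + 28/2 + 28/1 = 28·H_{28}.
H_{28} = 3.9272, so E[T] = 109.9608.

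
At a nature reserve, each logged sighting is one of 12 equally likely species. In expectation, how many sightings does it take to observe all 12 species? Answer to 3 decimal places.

Split into phases: going from k distinct to k+1 distinct takes on average 12/(12-k) sightings.
E[T] = 12/12 + 12/11 + 12/10 + ... + 12/2 + 12/1 = 12·H_{12}.
H_{12} = 3.1032, so E[T] = 37.2385.

37.239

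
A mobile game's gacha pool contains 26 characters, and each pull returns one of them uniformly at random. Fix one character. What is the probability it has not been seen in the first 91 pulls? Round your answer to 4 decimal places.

0.0282

On each pull the fixed character fails to appear with probability 25/26.
P(still missing after 91) = (25/26)^91 = 0.02818.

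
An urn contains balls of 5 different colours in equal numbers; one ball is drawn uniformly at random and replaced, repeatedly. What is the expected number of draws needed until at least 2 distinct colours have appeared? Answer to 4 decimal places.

With k distinct colours already seen, the next new one arrives after an expected 5/(5-k) draws.
Sum over k = 0,...,1: E = 5/5 + 5/4 = 2.25000.

2.2500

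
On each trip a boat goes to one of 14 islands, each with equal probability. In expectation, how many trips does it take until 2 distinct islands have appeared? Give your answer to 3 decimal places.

With k distinct islands already seen, the next new one arrives after an expected 14/(14-k) trips.
Sum over k = 0,...,1: E = 14/14 + 14/13 = 2.0769.

2.077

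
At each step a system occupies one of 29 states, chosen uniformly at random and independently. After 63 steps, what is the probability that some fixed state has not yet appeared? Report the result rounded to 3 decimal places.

0.110

Each step misses the fixed state with probability (29-1)/29 = 28/29, independently.
P(still missing after 63) = (28/29)^63 = 0.1096.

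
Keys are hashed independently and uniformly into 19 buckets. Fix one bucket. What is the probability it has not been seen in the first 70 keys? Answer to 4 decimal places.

0.0227

Each key misses the fixed bucket with probability (19-1)/19 = 18/19, independently.
P(still missing after 70) = (18/19)^70 = 0.02272.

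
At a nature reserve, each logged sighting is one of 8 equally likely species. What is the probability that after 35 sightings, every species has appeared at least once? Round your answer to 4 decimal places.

Let A_i be the event that species i is missing after 35 sightings. By inclusion–exclusion on the A_i,
P(all seen) = Σ_{j=0}^{8} (-1)^j C(8,j)((8-j)/8)^35
= 1.00000 - 0.07471 + 0.00119 - 0.00000 + 0.00000 - 0.00000 + 0.00000 - 0.00000 + 0.00000
= 0.92647.

0.9265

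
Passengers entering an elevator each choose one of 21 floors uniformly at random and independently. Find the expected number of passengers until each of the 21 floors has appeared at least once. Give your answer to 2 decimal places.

76.55

The wait to go from k to k+1 distinct floors is geometric with mean 21/(21-k).
E[T] = 21/21 + 21/20 + 21/19 + ... + 21/2 + 21/1 = 21·H_{21}.
H_{21} = 3.645, so E[T] = 76.553.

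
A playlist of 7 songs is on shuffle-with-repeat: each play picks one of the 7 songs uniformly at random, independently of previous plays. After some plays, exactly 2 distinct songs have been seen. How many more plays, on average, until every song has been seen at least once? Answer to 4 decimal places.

15.9833

The wait to go from k to k+1 distinct songs is geometric with mean 7/(7-k).
Sum over k = 2,...,6: E = 7/5 + 7/4 + 7/3 + 7/2 + 7/1 = 15.98333.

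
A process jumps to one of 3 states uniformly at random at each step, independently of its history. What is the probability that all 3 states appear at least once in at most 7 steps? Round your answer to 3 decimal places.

0.826

Let A_i be the event that state i is missing after 7 steps. By inclusion–exclusion on the A_i,
P(all seen) = Σ_{j=0}^{3} (-1)^j C(3,j)((3-j)/3)^7
= 1.0000 - 0.1756 + 0.0014 - 0.0000
= 0.8258.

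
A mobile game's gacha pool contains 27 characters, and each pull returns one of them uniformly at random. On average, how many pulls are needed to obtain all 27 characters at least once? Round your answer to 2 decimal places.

After k distinct characters have appeared, the next pull gives a new one with probability (27-k)/27, so the expected wait for the (k+1)-th is 27/(27-k).
E[T] = 27/27 + 27/26 + 27/25 + ... + 27/2 + 27/1 = 27·H_{27}.
H_{27} = 3.891, so E[T] = 105.069.

105.07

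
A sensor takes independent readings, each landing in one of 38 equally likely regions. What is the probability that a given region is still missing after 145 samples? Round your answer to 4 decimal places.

0.0209

Each sample misses the fixed region with probability (38-1)/38 = 37/38, independently.
P(still missing after 145) = (37/38)^145 = 0.02092.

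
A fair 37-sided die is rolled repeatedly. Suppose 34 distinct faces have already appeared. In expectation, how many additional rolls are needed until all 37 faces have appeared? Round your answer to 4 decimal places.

67.8333

From k distinct to k+1 distinct takes on average 37/(37-k) rolls.
Sum over k = 34,...,36: E = 37/3 + 37/2 + 37/1 = 67.83333.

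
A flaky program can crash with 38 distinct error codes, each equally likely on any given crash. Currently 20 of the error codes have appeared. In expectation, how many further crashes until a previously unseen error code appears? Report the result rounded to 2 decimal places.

The number of crashes until the next new error code is geometric with success probability 18/38, so its mean is 38/18.
E = 38/18 = 2.111.

2.11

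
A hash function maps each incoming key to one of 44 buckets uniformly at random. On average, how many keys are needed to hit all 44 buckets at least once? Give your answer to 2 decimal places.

192.40

Split into phases: going from k distinct to k+1 distinct takes on average 44/(44-k) keys.
E[T] = 44/44 + 44/43 + 44/42 + ... + 44/2 + 44/1 = 44·H_{44}.
H_{44} = 4.373, so E[T] = 192.400.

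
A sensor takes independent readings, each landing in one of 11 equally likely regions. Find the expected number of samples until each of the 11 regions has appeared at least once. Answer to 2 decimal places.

Split into phases: going from k distinct to k+1 distinct takes on average 11/(11-k) samples.
E[T] = 11/11 + 11/10 + 11/9 + ... + 11/2 + 11/1 = 11·H_{11}.
H_{11} = 3.020, so E[T] = 33.219.

33.22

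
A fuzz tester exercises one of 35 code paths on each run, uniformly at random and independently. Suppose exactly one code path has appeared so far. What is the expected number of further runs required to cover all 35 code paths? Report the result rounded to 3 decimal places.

The wait to go from k to k+1 distinct code paths is geometric with mean 35/(35-k).
Sum over k = 1,...,34: E = 35/34 + 35/33 + 35/32 + ... + 35/2 + 35/1 = 144.1373.

144.137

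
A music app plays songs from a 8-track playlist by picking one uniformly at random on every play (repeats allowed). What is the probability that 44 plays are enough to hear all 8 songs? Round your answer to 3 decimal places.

0.978

By inclusion–exclusion over which songs are missing,
P(all seen) = Σ_{j=0}^{8} (-1)^j C(8,j)((8-j)/8)^44
= 1.0000 - 0.0225 + 0.0001 - 0.0000 + 0.0000 - 0.0000 + 0.0000 - 0.0000 + 0.0000
= 0.9776.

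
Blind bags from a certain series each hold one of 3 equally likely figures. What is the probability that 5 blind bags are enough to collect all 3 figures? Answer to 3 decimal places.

0.617

Let A_i be the event that figure i is missing after 5 blind bags. By inclusion–exclusion on the A_i,
P(all seen) = Σ_{j=0}^{3} (-1)^j C(3,j)((3-j)/3)^5
= 1.0000 - 0.3951 + 0.0123 - 0.0000
= 0.6173.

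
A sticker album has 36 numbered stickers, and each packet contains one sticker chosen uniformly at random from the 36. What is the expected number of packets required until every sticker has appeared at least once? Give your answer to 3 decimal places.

Split into phases: going from k distinct to k+1 distinct takes on average 36/(36-k) packets.
E[T] = 36/36 + 36/35 + 36/34 + ... + 36/2 + 36/1 = 36·H_{36}.
H_{36} = 4.1746, so E[T] = 150.2841.

150.284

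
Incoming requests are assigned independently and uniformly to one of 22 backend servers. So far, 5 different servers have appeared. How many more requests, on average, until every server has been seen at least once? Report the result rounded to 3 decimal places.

The wait to go from k to k+1 distinct servers is geometric with mean 22/(22-k).
Sum over k = 5,...,21: E = 22/17 + 22/16 + 22/15 + ... + 22/2 + 22/1 = 75.6702.

75.670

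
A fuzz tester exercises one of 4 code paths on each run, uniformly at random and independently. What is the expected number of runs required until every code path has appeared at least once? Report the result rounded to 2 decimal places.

After k distinct code paths have appeared, the next run gives a new one with probability (4-k)/4, so the expected wait for the (k+1)-th is 4/(4-k).
E[T] = 4/4 + 4/3 + 4/2 + 4/1 = 4·H_{4}.
H_{4} = 2.083, so E[T] = 8.333.

8.33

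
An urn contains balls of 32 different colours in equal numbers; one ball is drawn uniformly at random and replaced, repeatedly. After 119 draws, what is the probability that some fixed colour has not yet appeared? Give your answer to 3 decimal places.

Each draw misses the fixed colour with probability (32-1)/32 = 31/32, independently.
P(still missing after 119) = (31/32)^119 = 0.0229.

0.023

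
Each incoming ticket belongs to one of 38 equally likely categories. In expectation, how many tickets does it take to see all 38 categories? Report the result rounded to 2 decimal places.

After k distinct categories have appeared, the next ticket gives a new one with probability (38-k)/38, so the expected wait for the (k+1)-th is 38/(38-k).
E[T] = 38/38 + 38/37 + 38/36 + ... + 38/2 + 38/1 = 38·H_{38}.
H_{38} = 4.228, so E[T] = 160.660.

160.66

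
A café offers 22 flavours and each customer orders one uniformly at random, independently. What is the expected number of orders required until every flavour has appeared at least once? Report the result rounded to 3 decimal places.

81.198

After k distinct flavours have appeared, the next order gives a new one with probability (22-k)/22, so the expected wait for the (k+1)-th is 22/(22-k).
E[T] = 22/22 + 22/21 + 22/20 + ... + 22/2 + 22/1 = 22·H_{22}.
H_{22} = 3.6908, so E[T] = 81.1979.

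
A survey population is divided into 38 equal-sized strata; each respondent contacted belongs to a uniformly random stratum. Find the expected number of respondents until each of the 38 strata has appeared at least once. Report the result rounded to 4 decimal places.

After k distinct strata have appeared, the next respondent gives a new one with probability (38-k)/38, so the expected wait for the (k+1)-th is 38/(38-k).
E[T] = 38/38 + 38/37 + 38/36 + ... + 38/2 + 38/1 = 38·H_{38}.
H_{38} = 4.22790, so E[T] = 160.66028.

160.6603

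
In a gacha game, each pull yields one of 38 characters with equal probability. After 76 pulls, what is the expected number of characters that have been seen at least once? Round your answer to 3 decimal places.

32.993

For each character, P(seen in 76 pulls) = 1 - (37/38)^76 = 0.8682.
By linearity of expectation, E[distinct seen] = 38·(1 - (37/38)^76) = 32.9932.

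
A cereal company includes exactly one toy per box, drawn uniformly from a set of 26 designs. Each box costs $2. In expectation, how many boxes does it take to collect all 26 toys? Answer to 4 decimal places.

Split into phases: going from k distinct to k+1 distinct takes on average 26/(26-k) boxes.
E[T] = 26/26 + 26/25 + 26/24 + ... + 26/2 + 26/1 = 26·H_{26}.
H_{26} = 3.85442, so E[T] = 100.21491.

100.2149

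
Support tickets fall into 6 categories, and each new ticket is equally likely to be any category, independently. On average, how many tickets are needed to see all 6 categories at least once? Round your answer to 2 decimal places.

After k distinct categories have appeared, the next ticket gives a new one with probability (6-k)/6, so the expected wait for the (k+1)-th is 6/(6-k).
E[T] = 6/6 + 6/5 + 6/4 + 6/3 + 6/2 + 6/1 = 6·H_{6}.
H_{6} = 2.450, so E[T] = 14.700.

14.70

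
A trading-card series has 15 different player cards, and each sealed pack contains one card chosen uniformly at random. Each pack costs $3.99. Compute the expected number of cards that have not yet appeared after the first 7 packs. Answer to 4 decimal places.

9.2544

For each card, P(unseen after 7) = (14/15)^7 = 0.61696.
By linearity of expectation, E[unseen] = 15·(14/15)^7 = 9.25441.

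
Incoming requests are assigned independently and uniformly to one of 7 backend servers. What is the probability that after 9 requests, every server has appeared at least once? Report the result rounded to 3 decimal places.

By inclusion–exclusion over which servers are missing,
P(all seen) = Σ_{j=0}^{7} (-1)^j C(7,j)((7-j)/7)^9
= 1.0000 - 1.7481 + 1.0164 - 0.2274 + 0.0171 - 0.0003 + 0.0000 - 0.0000
= 0.0577.

0.058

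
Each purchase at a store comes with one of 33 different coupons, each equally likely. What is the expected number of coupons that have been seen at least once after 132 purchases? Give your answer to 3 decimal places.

For each coupon, P(seen in 132 purchases) = 1 - (32/33)^132 = 0.9828.
By linearity of expectation, E[distinct seen] = 33·(1 - (32/33)^132) = 32.4318.

32.432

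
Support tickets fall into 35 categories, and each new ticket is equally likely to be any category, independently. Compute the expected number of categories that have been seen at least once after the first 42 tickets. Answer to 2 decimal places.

For each category, P(seen in 42 tickets) = 1 - (34/35)^42 = 0.704.
By linearity of expectation, E[distinct seen] = 35·(1 - (34/35)^42) = 24.641.

24.64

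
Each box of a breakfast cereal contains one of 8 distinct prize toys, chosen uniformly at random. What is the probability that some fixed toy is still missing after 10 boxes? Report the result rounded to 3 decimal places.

0.263

Each box misses the fixed toy with probability (8-1)/8 = 7/8, independently.
P(still missing after 10) = (7/8)^10 = 0.2631.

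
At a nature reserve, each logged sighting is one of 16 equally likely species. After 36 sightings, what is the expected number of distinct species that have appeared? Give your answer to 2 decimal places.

14.43

For each species, P(seen in 36 sightings) = 1 - (15/16)^36 = 0.902.
By linearity of expectation, E[distinct seen] = 16·(1 - (15/16)^36) = 14.433.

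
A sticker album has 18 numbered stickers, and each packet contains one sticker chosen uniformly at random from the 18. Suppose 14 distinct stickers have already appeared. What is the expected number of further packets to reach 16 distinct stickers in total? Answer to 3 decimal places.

With k distinct stickers already seen, the next new one takes an expected 18/(18-k) packets.
Sum over k = 14,...,15: E = 18/4 + 18/3 = 10.5000.

10.500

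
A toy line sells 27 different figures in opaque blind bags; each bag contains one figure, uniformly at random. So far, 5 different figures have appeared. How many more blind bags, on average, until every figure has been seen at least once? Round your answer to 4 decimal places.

With k distinct figures already seen, the next new one takes an expected 27/(27-k) blind bags.
Sum over k = 5,...,26: E = 27/22 + 27/21 + 27/20 + ... + 27/2 + 27/1 = 99.65196.

99.6520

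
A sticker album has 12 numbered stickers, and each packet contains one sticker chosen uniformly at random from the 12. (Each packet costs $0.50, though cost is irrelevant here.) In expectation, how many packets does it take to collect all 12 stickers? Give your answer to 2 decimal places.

37.24

Split into phases: going from k distinct to k+1 distinct takes on average 12/(12-k) packets.
E[T] = 12/12 + 12/11 + 12/10 + ... + 12/2 + 12/1 = 12·H_{12}.
H_{12} = 3.103, so E[T] = 37.239.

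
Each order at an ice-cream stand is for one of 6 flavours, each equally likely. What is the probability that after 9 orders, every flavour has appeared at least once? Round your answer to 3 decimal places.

0.189

Let A_i be the event that flavour i is missing after 9 orders. By inclusion–exclusion on the A_i,
P(all seen) = Σ_{j=0}^{6} (-1)^j C(6,j)((6-j)/6)^9
= 1.0000 - 1.1628 + 0.3902 - 0.0391 + 0.0008 - 0.0000 + 0.0000
= 0.1890.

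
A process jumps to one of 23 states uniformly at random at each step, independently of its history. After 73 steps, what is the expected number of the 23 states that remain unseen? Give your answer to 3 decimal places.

0.896

For each state, P(unseen after 73) = (22/23)^73 = 0.0390.
By linearity of expectation, E[unseen] = 23·(22/23)^73 = 0.8963.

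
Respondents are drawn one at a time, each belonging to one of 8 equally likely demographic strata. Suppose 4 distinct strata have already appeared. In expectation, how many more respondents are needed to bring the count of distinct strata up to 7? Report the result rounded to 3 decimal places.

From k distinct to k+1 distinct takes on average 8/(8-k) respondents.
Sum over k = 4,...,6: E = 8/4 + 8/3 + 8/2 = 8.6667.

8.667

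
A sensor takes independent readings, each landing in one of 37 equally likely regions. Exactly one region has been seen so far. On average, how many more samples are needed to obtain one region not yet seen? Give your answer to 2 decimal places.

The number of samples until the next new region is geometric with success probability 36/37, so its mean is 37/36.
E = 37/36 = 1.028.

1.03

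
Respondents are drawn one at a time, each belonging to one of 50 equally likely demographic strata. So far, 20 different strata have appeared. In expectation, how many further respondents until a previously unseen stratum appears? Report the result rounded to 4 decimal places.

1.6667

Each respondent yields a new stratum with probability (50-20)/50 = 30/50, so the wait is geometric with mean 50/30.
E = 50/30 = 1.66667.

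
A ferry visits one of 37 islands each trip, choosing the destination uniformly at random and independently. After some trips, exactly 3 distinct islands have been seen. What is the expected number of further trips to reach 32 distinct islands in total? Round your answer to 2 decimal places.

With k distinct islands already seen, the next new one takes an expected 37/(37-k) trips.
Sum over k = 3,...,31: E = 37/34 + 37/33 + 37/32 + ... + 37/7 + 37/6 = 67.890.

67.89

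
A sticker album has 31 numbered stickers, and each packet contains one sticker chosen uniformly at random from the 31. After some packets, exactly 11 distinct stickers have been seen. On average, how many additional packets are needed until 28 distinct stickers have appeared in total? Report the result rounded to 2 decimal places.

With k distinct stickers already seen, the next new one takes an expected 31/(31-k) packets.
Sum over k = 11,...,27: E = 31/20 + 31/19 + 31/18 + ... + 31/5 + 31/4 = 54.697.

54.70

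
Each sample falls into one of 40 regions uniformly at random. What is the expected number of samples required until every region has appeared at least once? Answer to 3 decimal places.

The wait to go from k to k+1 distinct regions is geometric with mean 40/(40-k).
E[T] = 40/40 + 40/39 + 40/38 + ... + 40/2 + 40/1 = 40·H_{40}.
H_{40} = 4.2785, so E[T] = 171.1417.

171.142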